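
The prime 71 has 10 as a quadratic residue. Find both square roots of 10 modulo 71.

9, 62

Since 71 ≡ 3 (mod 4), a square root of 10 is 10^((71+1)/4) = 10^18 mod 71.
Repeated squaring: 10^2≡29, 10^4≡60, 10^8≡50, 10^16≡15 (mod 71).
10^18 = 10^(16+2) ≡ 9 (mod 71).
Check: 9² = 81 ≡ 10 (mod 71). The two roots are 9 and 62.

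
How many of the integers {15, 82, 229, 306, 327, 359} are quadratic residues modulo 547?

(15/547) = +1 → QR.
(82/547) = +1 → QR.
(229/547) = -1 → non-residue.
(306/547) = +1 → QR.
(327/547) = +1 → QR.
(359/547) = -1 → non-residue.
Total quadratic residues among the 6: 4.

4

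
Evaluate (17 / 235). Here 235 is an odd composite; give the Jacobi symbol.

-1

Reciprocity: 17 ≡ 1 and 235 ≡ 3 (mod 4), so (17/235) = +(235/17).
Reduce top mod 17: now compute (14/17).
Pull out 2: since 17 ≡ 1 (mod 8), (2/17) = +1.
Reciprocity: 7 ≡ 3 and 17 ≡ 1 (mod 4), so (7/17) = +(17/7).
Reduce top mod 7: now compute (3/7).
Reciprocity: 3 ≡ 3 and 7 ≡ 3 (mod 4), so (3/7) = −(7/3).
Reduce top mod 3: now compute (1/3).
Reached (1/3) = 1. Collecting the sign flips along the way, the symbol is -1.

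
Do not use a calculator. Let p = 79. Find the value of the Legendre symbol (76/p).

Euler's criterion: (76/79) ≡ 76^39 (mod 79).
76^2 ≡ 9 (mod 79)
76^4 ≡ 2 (mod 79)
76^8 ≡ 4 (mod 79)
76^16 ≡ 16 (mod 79)
76^32 ≡ 19 (mod 79)
76^39 = 76^(32+4+2+1) ≡ 1 (mod 79).
Result is 1, so (76/79) = 1.

1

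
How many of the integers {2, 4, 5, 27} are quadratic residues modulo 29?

2

(2/29) = -1 → non-residue.
(4/29) = +1 → QR.
(5/29) = +1 → QR.
(27/29) = -1 → non-residue.
Total quadratic residues among the 4: 2.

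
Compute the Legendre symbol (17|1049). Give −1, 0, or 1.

Reciprocity: 17 ≡ 1 and 1049 ≡ 1 (mod 4), so (17/1049) = +(1049/17).
Reduce top mod 17: now compute (12/17).
Pull out 2^2: since 17 ≡ 1 (mod 8), (2/17) = +1, so (2/17)^2 = +1.
Reciprocity: 3 ≡ 3 and 17 ≡ 1 (mod 4), so (3/17) = +(17/3).
Reduce top mod 3: now compute (2/3).
Pull out 2: since 3 ≡ 3 (mod 8), (2/3) = -1.
Reached (1/3) = 1. Collecting the sign flips along the way, the symbol is -1.

-1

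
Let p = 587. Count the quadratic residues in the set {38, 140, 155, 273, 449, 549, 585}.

(38/587) = +1 → QR.
(140/587) = -1 → non-residue.
(155/587) = -1 → non-residue.
(273/587) = -1 → non-residue.
(449/587) = -1 → non-residue.
(549/587) = -1 → non-residue.
(585/587) = +1 → QR.
Total quadratic residues among the 7: 2.

2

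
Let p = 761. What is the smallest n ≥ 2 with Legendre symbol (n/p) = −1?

3

(2/761) = +1, so 2 is a residue.
(3/761) = −1, so 3 is the smallest positive non-residue mod 761.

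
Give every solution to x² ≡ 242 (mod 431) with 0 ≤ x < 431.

Since 431 ≡ 3 (mod 4), a square root of 242 is 242^((431+1)/4) = 242^108 mod 431.
Repeated squaring: 242^2≡379, 242^4≡118, 242^8≡132, 242^16≡184, 242^32≡238, 242^64≡183 (mod 431).
242^108 = 242^(64+32+8+4) ≡ 87 (mod 431).
Check: 87² = 7569 ≡ 242 (mod 431). The two roots are 87 and 344.

87, 344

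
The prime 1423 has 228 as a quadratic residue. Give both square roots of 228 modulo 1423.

Since 1423 ≡ 3 (mod 4), a square root of 228 is 228^((1423+1)/4) = 228^356 mod 1423.
Repeated squaring: 228^2≡756, 228^4≡913, 228^8≡1114, 228^16≡140, 228^32≡1101, 228^64≡1228, 228^128≡1027, 228^256≡286 (mod 1423).
228^356 = 228^(256+64+32+4) ≡ 978 (mod 1423).
Check: 978² = 956484 ≡ 228 (mod 1423). The two roots are 445 and 978.

445, 978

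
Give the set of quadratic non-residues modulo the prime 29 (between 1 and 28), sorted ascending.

Square k = 1,…,14 (k and 29−k give the same square):
1²=1, 2²=4, 3²=9, 4²=16, 5²=25, 6²≡7, 7²≡20, 8²≡6, 9²≡23, 10²≡13, 11²≡5, 12²≡28, 13²≡24, 14²≡22 (mod 29).
The residues are {1, 4, 5, 6, 7, 9, 13, 16, 20, 22, 23, 24, 25, 28}; the non-residues are the remaining 14 nonzero classes.

2 3 8 10 11 12 14 15 17 18 19 21 26 27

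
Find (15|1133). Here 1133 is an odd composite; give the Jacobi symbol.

Reciprocity: 15 ≡ 3 and 1133 ≡ 1 (mod 4), so (15/1133) = +(1133/15).
Reduce top mod 15: now compute (8/15).
Pull out 2^3: since 15 ≡ 7 (mod 8), (2/15) = +1, so (2/15)^3 = +1.
Reached (1/15) = 1. Collecting the sign flips along the way, the symbol is +1.

1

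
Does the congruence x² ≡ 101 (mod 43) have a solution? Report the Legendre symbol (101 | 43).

1

Euler's criterion: (101/43) ≡ 15^21 (mod 43).
15^2 ≡ 10 (mod 43)
15^4 ≡ 14 (mod 43)
15^8 ≡ 24 (mod 43)
15^16 ≡ 17 (mod 43)
15^21 = 15^(16+4+1) ≡ 1 (mod 43).
Result is 1, so (101/43) = 1.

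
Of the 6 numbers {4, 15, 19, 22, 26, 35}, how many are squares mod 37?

2

(4/37) = +1 → QR.
(15/37) = -1 → non-residue.
(19/37) = -1 → non-residue.
(22/37) = -1 → non-residue.
(26/37) = +1 → QR.
(35/37) = -1 → non-residue.
Total quadratic residues among the 6: 2.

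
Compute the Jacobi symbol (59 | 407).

-1

Reciprocity: 59 ≡ 3 and 407 ≡ 3 (mod 4), so (59/407) = −(407/59).
Reduce top mod 59: now compute (53/59).
Reciprocity: 53 ≡ 1 and 59 ≡ 3 (mod 4), so (53/59) = +(59/53).
Reduce top mod 53: now compute (6/53).
Pull out 2: since 53 ≡ 5 (mod 8), (2/53) = -1.
Reciprocity: 3 ≡ 3 and 53 ≡ 1 (mod 4), so (3/53) = +(53/3).
Reduce top mod 3: now compute (2/3).
Pull out 2: since 3 ≡ 3 (mod 8), (2/3) = -1.
Reached (1/3) = 1. Collecting the sign flips along the way, the symbol is -1.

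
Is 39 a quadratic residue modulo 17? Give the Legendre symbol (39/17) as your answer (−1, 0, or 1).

-1

First reduce: 39 ≡ 5 (mod 17).
Reciprocity: 5 ≡ 1 and 17 ≡ 1 (mod 4), so (5/17) = +(17/5).
Reduce top mod 5: now compute (2/5).
Pull out 2: since 5 ≡ 5 (mod 8), (2/5) = -1.
Reached (1/5) = 1. Collecting the sign flips along the way, the symbol is -1.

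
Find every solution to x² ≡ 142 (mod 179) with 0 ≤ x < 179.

Since 179 ≡ 3 (mod 4), a square root of 142 is 142^((179+1)/4) = 142^45 mod 179.
Repeated squaring: 142^2≡116, 142^4≡31, 142^8≡66, 142^16≡60, 142^32≡20 (mod 179).
142^45 = 142^(32+8+4+1) ≡ 121 (mod 179).
Check: 121² = 14641 ≡ 142 (mod 179). The two roots are 58 and 121.

58, 121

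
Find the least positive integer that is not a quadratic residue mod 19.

2

(2/19) = −1, so 2 is the smallest positive non-residue mod 19.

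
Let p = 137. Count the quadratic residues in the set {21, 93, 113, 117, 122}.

2

(21/137) = -1 → non-residue.
(93/137) = +1 → QR.
(113/137) = -1 → non-residue.
(117/137) = -1 → non-residue.
(122/137) = +1 → QR.
Total quadratic residues among the 5: 2.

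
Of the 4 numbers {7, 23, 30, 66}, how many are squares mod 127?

(7/127) = -1 → non-residue.
(23/127) = -1 → non-residue.
(30/127) = +1 → QR.
(66/127) = -1 → non-residue.
Total quadratic residues among the 4: 1.

1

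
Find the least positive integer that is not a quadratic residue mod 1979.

2

(2/1979) = −1, so 2 is the smallest positive non-residue mod 1979.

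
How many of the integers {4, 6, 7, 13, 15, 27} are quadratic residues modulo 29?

4

(4/29) = +1 → QR.
(6/29) = +1 → QR.
(7/29) = +1 → QR.
(13/29) = +1 → QR.
(15/29) = -1 → non-residue.
(27/29) = -1 → non-residue.
Total quadratic residues among the 6: 4.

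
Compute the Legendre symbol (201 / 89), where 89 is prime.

-1

First reduce: 201 ≡ 23 (mod 89).
Reciprocity: 23 ≡ 3 and 89 ≡ 1 (mod 4), so (23/89) = +(89/23).
Reduce top mod 23: now compute (20/23).
Pull out 2^2: since 23 ≡ 7 (mod 8), (2/23) = +1, so (2/23)^2 = +1.
Reciprocity: 5 ≡ 1 and 23 ≡ 3 (mod 4), so (5/23) = +(23/5).
Reduce top mod 5: now compute (3/5).
Reciprocity: 3 ≡ 3 and 5 ≡ 1 (mod 4), so (3/5) = +(5/3).
Reduce top mod 3: now compute (2/3).
Pull out 2: since 3 ≡ 3 (mod 8), (2/3) = -1.
Reached (1/3) = 1. Collecting the sign flips along the way, the symbol is -1.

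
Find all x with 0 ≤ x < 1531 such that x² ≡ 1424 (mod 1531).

Since 1531 ≡ 3 (mod 4), a square root of 1424 is 1424^((1531+1)/4) = 1424^383 mod 1531.
Repeated squaring: 1424^2≡732, 1424^4≡1505, 1424^8≡676, 1424^16≡738, 1424^32≡1139, 1424^64≡564, 1424^128≡1179, 1424^256≡1424 (mod 1531).
1424^383 = 1424^(256+64+32+16+8+4+2+1) ≡ 1179 (mod 1531).
Check: 1179² = 1390041 ≡ 1424 (mod 1531). The two roots are 352 and 1179.

352, 1179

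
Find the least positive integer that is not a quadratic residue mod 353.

(2/353) = +1, so 2 is a residue.
(3/353) = −1, so 3 is the smallest positive non-residue mod 353.

3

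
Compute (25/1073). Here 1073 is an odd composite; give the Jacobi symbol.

Reciprocity: 25 ≡ 1 and 1073 ≡ 1 (mod 4), so (25/1073) = +(1073/25).
Reduce top mod 25: now compute (23/25).
Reciprocity: 23 ≡ 3 and 25 ≡ 1 (mod 4), so (23/25) = +(25/23).
Reduce top mod 23: now compute (2/23).
Pull out 2: since 23 ≡ 7 (mod 8), (2/23) = +1.
Reached (1/23) = 1. Collecting the sign flips along the way, the symbol is +1.

1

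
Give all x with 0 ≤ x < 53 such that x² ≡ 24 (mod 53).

17, 36

53 ≡ 1 (mod 4), so we find a root by search.
Trying successive values, 17² = 289 ≡ 24 (mod 53). The other root is 53 − 17 = 36.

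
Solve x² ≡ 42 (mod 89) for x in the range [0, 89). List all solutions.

24, 65

89 ≡ 1 (mod 4), so we find a root by search.
Trying successive values, 24² = 576 ≡ 42 (mod 89). The other root is 89 − 24 = 65.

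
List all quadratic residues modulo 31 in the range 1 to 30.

1,2,4,5,7,8,9,10,14,16,18,19,20,25,28

Square k = 1,…,15 (k and 31−k give the same square):
1²=1, 2²=4, 3²=9, 4²=16, 5²=25, 6²≡5, 7²≡18, 8²≡2, 9²≡19, 10²≡7, 11²≡28, 12²≡20, 13²≡14, 14²≡10, 15²≡8 (mod 31).
So the quadratic residues mod 31 are {1, 2, 4, 5, 7, 8, 9, 10, 14, 16, 18, 19, 20, 25, 28}.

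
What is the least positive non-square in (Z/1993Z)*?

5

(2/1993) = +1, so 2 is a residue.
(3/1993) = +1, so 3 is a residue.
(4/1993) = +1, so 4 is a residue.
(5/1993) = −1, so 5 is the smallest positive non-residue mod 1993.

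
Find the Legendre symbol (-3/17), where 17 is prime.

-1

First reduce: -3 ≡ 14 (mod 17).
Pull out 2: since 17 ≡ 1 (mod 8), (2/17) = +1.
Reciprocity: 7 ≡ 3 and 17 ≡ 1 (mod 4), so (7/17) = +(17/7).
Reduce top mod 7: now compute (3/7).
Reciprocity: 3 ≡ 3 and 7 ≡ 3 (mod 4), so (3/7) = −(7/3).
Reduce top mod 3: now compute (1/3).
Reached (1/3) = 1. Collecting the sign flips along the way, the symbol is -1.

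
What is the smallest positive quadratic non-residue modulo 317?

(2/317) = −1, so 2 is the smallest positive non-residue mod 317.

2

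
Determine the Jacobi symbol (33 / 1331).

0

Reciprocity: 33 ≡ 1 and 1331 ≡ 3 (mod 4), so (33/1331) = +(1331/33).
Reduce top mod 33: now compute (11/33).
Reciprocity: 11 ≡ 3 and 33 ≡ 1 (mod 4), so (11/33) = +(33/11).
Reduce top mod 11: now compute (0/11).
Top reduces to 0: gcd > 1, so the symbol is 0.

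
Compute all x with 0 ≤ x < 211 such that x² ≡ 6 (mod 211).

Since 211 ≡ 3 (mod 4), a square root of 6 is 6^((211+1)/4) = 6^53 mod 211.
Repeated squaring: 6^2≡36, 6^4≡30, 6^8≡56, 6^16≡182, 6^32≡208 (mod 211).
6^53 = 6^(32+16+4+1) ≡ 46 (mod 211).
Check: 46² = 2116 ≡ 6 (mod 211). The two roots are 46 and 165.

46, 165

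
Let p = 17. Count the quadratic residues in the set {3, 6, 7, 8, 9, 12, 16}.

(3/17) = -1 → non-residue.
(6/17) = -1 → non-residue.
(7/17) = -1 → non-residue.
(8/17) = +1 → QR.
(9/17) = +1 → QR.
(12/17) = -1 → non-residue.
(16/17) = +1 → QR.
Total quadratic residues among the 7: 3.

3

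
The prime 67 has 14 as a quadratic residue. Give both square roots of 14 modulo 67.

Since 67 ≡ 3 (mod 4), a square root of 14 is 14^((67+1)/4) = 14^17 mod 67.
Repeated squaring: 14^2≡62, 14^4≡25, 14^8≡22, 14^16≡15 (mod 67).
14^17 = 14^(16+1) ≡ 9 (mod 67).
Check: 9² = 81 ≡ 14 (mod 67). The two roots are 9 and 58.

9, 58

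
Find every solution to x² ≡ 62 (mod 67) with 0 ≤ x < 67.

Since 67 ≡ 3 (mod 4), a square root of 62 is 62^((67+1)/4) = 62^17 mod 67.
Repeated squaring: 62^2≡25, 62^4≡22, 62^8≡15, 62^16≡24 (mod 67).
62^17 = 62^(16+1) ≡ 14 (mod 67).
Check: 14² = 196 ≡ 62 (mod 67). The two roots are 14 and 53.

14, 53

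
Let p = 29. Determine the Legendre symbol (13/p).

1

Reciprocity: 13 ≡ 1 and 29 ≡ 1 (mod 4), so (13/29) = +(29/13).
Reduce top mod 13: now compute (3/13).
Reciprocity: 3 ≡ 3 and 13 ≡ 1 (mod 4), so (3/13) = +(13/3).
Reduce top mod 3: now compute (1/3).
Reached (1/3) = 1. Collecting the sign flips along the way, the symbol is +1.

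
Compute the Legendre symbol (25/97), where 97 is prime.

Euler's criterion: (25/97) ≡ 25^48 (mod 97).
25^2 ≡ 43 (mod 97)
25^4 ≡ 6 (mod 97)
25^8 ≡ 36 (mod 97)
25^16 ≡ 35 (mod 97)
25^32 ≡ 61 (mod 97)
25^48 = 25^(32+16) ≡ 1 (mod 97).
Result is 1, so (25/97) = 1.

1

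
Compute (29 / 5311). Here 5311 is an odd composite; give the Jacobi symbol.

Reciprocity: 29 ≡ 1 and 5311 ≡ 3 (mod 4), so (29/5311) = +(5311/29).
Reduce top mod 29: now compute (4/29).
Pull out 2^2: since 29 ≡ 5 (mod 8), (2/29) = -1, so (2/29)^2 = +1.
Reached (1/29) = 1. Collecting the sign flips along the way, the symbol is +1.

1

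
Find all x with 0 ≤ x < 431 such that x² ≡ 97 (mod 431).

195, 236

Since 431 ≡ 3 (mod 4), a square root of 97 is 97^((431+1)/4) = 97^108 mod 431.
Repeated squaring: 97^2≡358, 97^4≡157, 97^8≡82, 97^16≡259, 97^32≡276, 97^64≡320 (mod 431).
97^108 = 97^(64+32+8+4) ≡ 236 (mod 431).
Check: 236² = 55696 ≡ 97 (mod 431). The two roots are 195 and 236.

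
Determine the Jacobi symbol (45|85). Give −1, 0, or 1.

0

Reciprocity: 45 ≡ 1 and 85 ≡ 1 (mod 4), so (45/85) = +(85/45).
Reduce top mod 45: now compute (40/45).
Pull out 2^3: since 45 ≡ 5 (mod 8), (2/45) = -1, so (2/45)^3 = -1.
Reciprocity: 5 ≡ 1 and 45 ≡ 1 (mod 4), so (5/45) = +(45/5).
Reduce top mod 5: now compute (0/5).
Top reduces to 0: gcd > 1, so the symbol is 0.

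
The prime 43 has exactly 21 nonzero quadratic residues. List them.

1 4 6 9 10 11 13 14 15 16 17 21 23 24 25 31 35 36 38 40 41

Square k = 1,…,21 (k and 43−k give the same square):
1²=1, 2²=4, 3²=9, 4²=16, 5²=25, 6²=36, 7²≡6, 8²≡21, 9²≡38, 10²≡14, 11²≡35, 12²≡15, 13²≡40, 14²≡24, 15²≡10, 16²≡41, 17²≡31, 18²≡23, 19²≡17, 20²≡13, 21²≡11 (mod 43).
So the quadratic residues mod 43 are {1, 4, 6, 9, 10, 11, 13, 14, 15, 16, 17, 21, 23, 24, 25, 31, 35, 36, 38, 40, 41}.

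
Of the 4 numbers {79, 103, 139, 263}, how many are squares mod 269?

3

(79/269) = +1 → QR.
(103/269) = +1 → QR.
(139/269) = -1 → non-residue.
(263/269) = +1 → QR.
Total quadratic residues among the 4: 3.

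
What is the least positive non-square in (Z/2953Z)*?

5

(2/2953) = +1, so 2 is a residue.
(3/2953) = +1, so 3 is a residue.
(4/2953) = +1, so 4 is a residue.
(5/2953) = −1, so 5 is the smallest positive non-residue mod 2953.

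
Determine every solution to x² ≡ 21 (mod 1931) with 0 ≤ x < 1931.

578, 1353

Since 1931 ≡ 3 (mod 4), a square root of 21 is 21^((1931+1)/4) = 21^483 mod 1931.
Repeated squaring: 21^2≡441, 21^4≡1381, 21^8≡1264, 21^16≡759, 21^32≡643, 21^64≡215, 21^128≡1812, 21^256≡644 (mod 1931).
21^483 = 21^(256+128+64+32+2+1) ≡ 1353 (mod 1931).
Check: 1353² = 1830609 ≡ 21 (mod 1931). The two roots are 578 and 1353.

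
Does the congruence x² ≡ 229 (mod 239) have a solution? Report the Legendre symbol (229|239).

Euler's criterion: (229/239) ≡ 229^119 (mod 239).
229^2 ≡ 100 (mod 239)
229^4 ≡ 201 (mod 239)
229^8 ≡ 10 (mod 239)
229^16 ≡ 100 (mod 239)
229^32 ≡ 201 (mod 239)
229^64 ≡ 10 (mod 239)
229^119 = 229^(64+32+16+4+2+1) ≡ 238 (mod 239).
Result is 238 ≡ −1, so (229/239) = −1.

-1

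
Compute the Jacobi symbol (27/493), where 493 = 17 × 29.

Reciprocity: 27 ≡ 3 and 493 ≡ 1 (mod 4), so (27/493) = +(493/27).
Reduce top mod 27: now compute (7/27).
Reciprocity: 7 ≡ 3 and 27 ≡ 3 (mod 4), so (7/27) = −(27/7).
Reduce top mod 7: now compute (6/7).
Pull out 2: since 7 ≡ 7 (mod 8), (2/7) = +1.
Reciprocity: 3 ≡ 3 and 7 ≡ 3 (mod 4), so (3/7) = −(7/3).
Reduce top mod 3: now compute (1/3).
Reached (1/3) = 1. Collecting the sign flips along the way, the symbol is +1.

1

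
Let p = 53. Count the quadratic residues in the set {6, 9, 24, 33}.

3

(6/53) = +1 → QR.
(9/53) = +1 → QR.
(24/53) = +1 → QR.
(33/53) = -1 → non-residue.
Total quadratic residues among the 4: 3.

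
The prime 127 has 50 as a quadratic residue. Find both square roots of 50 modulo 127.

47, 80

Since 127 ≡ 3 (mod 4), a square root of 50 is 50^((127+1)/4) = 50^32 mod 127.
Repeated squaring: 50^2≡87, 50^4≡76, 50^8≡61, 50^16≡38, 50^32≡47 (mod 127).
50^32 = 50^(32) ≡ 47 (mod 127).
Check: 47² = 2209 ≡ 50 (mod 127). The two roots are 47 and 80.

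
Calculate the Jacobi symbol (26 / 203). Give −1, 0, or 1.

1

Pull out 2: since 203 ≡ 3 (mod 8), (2/203) = -1.
Reciprocity: 13 ≡ 1 and 203 ≡ 3 (mod 4), so (13/203) = +(203/13).
Reduce top mod 13: now compute (8/13).
Pull out 2^3: since 13 ≡ 5 (mod 8), (2/13) = -1, so (2/13)^3 = -1.
Reached (1/13) = 1. Collecting the sign flips along the way, the symbol is +1.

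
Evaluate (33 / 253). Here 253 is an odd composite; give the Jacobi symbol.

0

Reciprocity: 33 ≡ 1 and 253 ≡ 1 (mod 4), so (33/253) = +(253/33).
Reduce top mod 33: now compute (22/33).
Pull out 2: since 33 ≡ 1 (mod 8), (2/33) = +1.
Reciprocity: 11 ≡ 3 and 33 ≡ 1 (mod 4), so (11/33) = +(33/11).
Reduce top mod 11: now compute (0/11).
Top reduces to 0: gcd > 1, so the symbol is 0.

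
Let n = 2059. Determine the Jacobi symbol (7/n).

Reciprocity: 7 ≡ 3 and 2059 ≡ 3 (mod 4), so (7/2059) = −(2059/7).
Reduce top mod 7: now compute (1/7).
Reached (1/7) = 1. Collecting the sign flips along the way, the symbol is -1.

-1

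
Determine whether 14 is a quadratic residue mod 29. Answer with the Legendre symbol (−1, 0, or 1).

Euler's criterion: (14/29) ≡ 14^14 (mod 29).
14^2 ≡ 22 (mod 29)
14^4 ≡ 20 (mod 29)
14^8 ≡ 23 (mod 29)
14^14 = 14^(8+4+2) ≡ 28 (mod 29).
Result is 28 ≡ −1, so (14/29) = −1.

-1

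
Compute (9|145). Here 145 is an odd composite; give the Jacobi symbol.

1

Reciprocity: 9 ≡ 1 and 145 ≡ 1 (mod 4), so (9/145) = +(145/9).
Reduce top mod 9: now compute (1/9).
Reached (1/9) = 1. Collecting the sign flips along the way, the symbol is +1.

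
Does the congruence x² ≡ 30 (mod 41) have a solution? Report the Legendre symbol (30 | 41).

Pull out 2: since 41 ≡ 1 (mod 8), (2/41) = +1.
Reciprocity: 15 ≡ 3 and 41 ≡ 1 (mod 4), so (15/41) = +(41/15).
Reduce top mod 15: now compute (11/15).
Reciprocity: 11 ≡ 3 and 15 ≡ 3 (mod 4), so (11/15) = −(15/11).
Reduce top mod 11: now compute (4/11).
Pull out 2^2: since 11 ≡ 3 (mod 8), (2/11) = -1, so (2/11)^2 = +1.
Reached (1/11) = 1. Collecting the sign flips along the way, the symbol is -1.

-1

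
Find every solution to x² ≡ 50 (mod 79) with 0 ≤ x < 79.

34, 45

Since 79 ≡ 3 (mod 4), a square root of 50 is 50^((79+1)/4) = 50^20 mod 79.
Repeated squaring: 50^2≡51, 50^4≡73, 50^8≡36, 50^16≡32 (mod 79).
50^20 = 50^(16+4) ≡ 45 (mod 79).
Check: 45² = 2025 ≡ 50 (mod 79). The two roots are 34 and 45.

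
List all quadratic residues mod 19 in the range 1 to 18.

Square k = 1,…,9 (k and 19−k give the same square):
1²=1, 2²=4, 3²=9, 4²=16, 5²≡6, 6²≡17, 7²≡11, 8²≡7, 9²≡5 (mod 19).
So the quadratic residues mod 19 are {1, 4, 5, 6, 7, 9, 11, 16, 17}.

1, 4, 5, 6, 7, 9, 11, 16, 17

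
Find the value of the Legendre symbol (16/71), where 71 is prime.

1

Euler's criterion: (16/71) ≡ 16^35 (mod 71).
16^2 ≡ 43 (mod 71)
16^4 ≡ 3 (mod 71)
16^8 ≡ 9 (mod 71)
16^16 ≡ 10 (mod 71)
16^32 ≡ 29 (mod 71)
16^35 = 16^(32+2+1) ≡ 1 (mod 71).
Result is 1, so (16/71) = 1.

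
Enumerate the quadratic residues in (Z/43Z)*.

Square k = 1,…,21 (k and 43−k give the same square):
1²=1, 2²=4, 3²=9, 4²=16, 5²=25, 6²=36, 7²≡6, 8²≡21, 9²≡38, 10²≡14, 11²≡35, 12²≡15, 13²≡40, 14²≡24, 15²≡10, 16²≡41, 17²≡31, 18²≡23, 19²≡17, 20²≡13, 21²≡11 (mod 43).
So the quadratic residues mod 43 are {1, 4, 6, 9, 10, 11, 13, 14, 15, 16, 17, 21, 23, 24, 25, 31, 35, 36, 38, 40, 41}.

1,4,6,9,10,11,13,14,15,16,17,21,23,24,25,31,35,36,38,40,41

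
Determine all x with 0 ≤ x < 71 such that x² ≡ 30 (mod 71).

32, 39

Since 71 ≡ 3 (mod 4), a square root of 30 is 30^((71+1)/4) = 30^18 mod 71.
Repeated squaring: 30^2≡48, 30^4≡32, 30^8≡30, 30^16≡48 (mod 71).
30^18 = 30^(16+2) ≡ 32 (mod 71).
Check: 32² = 1024 ≡ 30 (mod 71). The two roots are 32 and 39.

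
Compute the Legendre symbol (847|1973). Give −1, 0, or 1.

Reciprocity: 847 ≡ 3 and 1973 ≡ 1 (mod 4), so (847/1973) = +(1973/847).
Reduce top mod 847: now compute (279/847).
Reciprocity: 279 ≡ 3 and 847 ≡ 3 (mod 4), so (279/847) = −(847/279).
Reduce top mod 279: now compute (10/279).
Pull out 2: since 279 ≡ 7 (mod 8), (2/279) = +1.
Reciprocity: 5 ≡ 1 and 279 ≡ 3 (mod 4), so (5/279) = +(279/5).
Reduce top mod 5: now compute (4/5).
Pull out 2^2: since 5 ≡ 5 (mod 8), (2/5) = -1, so (2/5)^2 = +1.
Reached (1/5) = 1. Collecting the sign flips along the way, the symbol is -1.

-1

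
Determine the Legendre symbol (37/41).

Reciprocity: 37 ≡ 1 and 41 ≡ 1 (mod 4), so (37/41) = +(41/37).
Reduce top mod 37: now compute (4/37).
Pull out 2^2: since 37 ≡ 5 (mod 8), (2/37) = -1, so (2/37)^2 = +1.
Reached (1/37) = 1. Collecting the sign flips along the way, the symbol is +1.

1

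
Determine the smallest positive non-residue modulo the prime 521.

3

(2/521) = +1, so 2 is a residue.
(3/521) = −1, so 3 is the smallest positive non-residue mod 521.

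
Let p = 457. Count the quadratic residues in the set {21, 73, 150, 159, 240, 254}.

4

(21/457) = +1 → QR.
(73/457) = +1 → QR.
(150/457) = +1 → QR.
(159/457) = -1 → non-residue.
(240/457) = -1 → non-residue.
(254/457) = +1 → QR.
Total quadratic residues among the 6: 4.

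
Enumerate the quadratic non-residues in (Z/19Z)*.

Square k = 1,…,9 (k and 19−k give the same square):
1²=1, 2²=4, 3²=9, 4²=16, 5²≡6, 6²≡17, 7²≡11, 8²≡7, 9²≡5 (mod 19).
The residues are {1, 4, 5, 6, 7, 9, 11, 16, 17}; the non-residues are the remaining 9 nonzero classes.

2, 3, 8, 10, 12, 13, 14, 15, 18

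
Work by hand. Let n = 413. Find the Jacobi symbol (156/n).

-1

Pull out 2^2: since 413 ≡ 5 (mod 8), (2/413) = -1, so (2/413)^2 = +1.
Reciprocity: 39 ≡ 3 and 413 ≡ 1 (mod 4), so (39/413) = +(413/39).
Reduce top mod 39: now compute (23/39).
Reciprocity: 23 ≡ 3 and 39 ≡ 3 (mod 4), so (23/39) = −(39/23).
Reduce top mod 23: now compute (16/23).
Pull out 2^4: since 23 ≡ 7 (mod 8), (2/23) = +1, so (2/23)^4 = +1.
Reached (1/23) = 1. Collecting the sign flips along the way, the symbol is -1.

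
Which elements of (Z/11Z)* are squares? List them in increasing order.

1, 3, 4, 5, 9

Square k = 1,…,5 (k and 11−k give the same square):
1²=1, 2²=4, 3²=9, 4²≡5, 5²≡3 (mod 11).
So the quadratic residues mod 11 are {1, 3, 4, 5, 9}.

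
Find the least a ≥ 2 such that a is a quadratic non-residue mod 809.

3

(2/809) = +1, so 2 is a residue.
(3/809) = −1, so 3 is the smallest positive non-residue mod 809.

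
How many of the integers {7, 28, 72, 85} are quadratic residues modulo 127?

(7/127) = -1 → non-residue.
(28/127) = -1 → non-residue.
(72/127) = +1 → QR.
(85/127) = -1 → non-residue.
Total quadratic residues among the 4: 1.

1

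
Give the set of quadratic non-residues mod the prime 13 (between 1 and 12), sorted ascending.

Square k = 1,…,6 (k and 13−k give the same square):
1²=1, 2²=4, 3²=9, 4²≡3, 5²≡12, 6²≡10 (mod 13).
The residues are {1, 3, 4, 9, 10, 12}; the non-residues are the remaining 6 nonzero classes.

2,5,6,7,8,11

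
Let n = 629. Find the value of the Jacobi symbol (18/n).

-1

Pull out 2: since 629 ≡ 5 (mod 8), (2/629) = -1.
Reciprocity: 9 ≡ 1 and 629 ≡ 1 (mod 4), so (9/629) = +(629/9).
Reduce top mod 9: now compute (8/9).
Pull out 2^3: since 9 ≡ 1 (mod 8), (2/9) = +1, so (2/9)^3 = +1.
Reached (1/9) = 1. Collecting the sign flips along the way, the symbol is -1.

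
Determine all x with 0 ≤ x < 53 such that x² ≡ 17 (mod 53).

21, 32

53 ≡ 1 (mod 4), so we find a root by search.
Trying successive values, 21² = 441 ≡ 17 (mod 53). The other root is 53 − 21 = 32.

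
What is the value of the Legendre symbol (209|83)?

-1

First reduce: 209 ≡ 43 (mod 83).
Reciprocity: 43 ≡ 3 and 83 ≡ 3 (mod 4), so (43/83) = −(83/43).
Reduce top mod 43: now compute (40/43).
Pull out 2^3: since 43 ≡ 3 (mod 8), (2/43) = -1, so (2/43)^3 = -1.
Reciprocity: 5 ≡ 1 and 43 ≡ 3 (mod 4), so (5/43) = +(43/5).
Reduce top mod 5: now compute (3/5).
Reciprocity: 3 ≡ 3 and 5 ≡ 1 (mod 4), so (3/5) = +(5/3).
Reduce top mod 3: now compute (2/3).
Pull out 2: since 3 ≡ 3 (mod 8), (2/3) = -1.
Reached (1/3) = 1. Collecting the sign flips along the way, the symbol is -1.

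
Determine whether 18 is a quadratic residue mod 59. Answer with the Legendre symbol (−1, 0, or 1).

-1

Euler's criterion: (18/59) ≡ 18^29 (mod 59).
18^2 ≡ 29 (mod 59)
18^4 ≡ 15 (mod 59)
18^8 ≡ 48 (mod 59)
18^16 ≡ 3 (mod 59)
18^29 = 18^(16+8+4+1) ≡ 58 (mod 59).
Result is 58 ≡ −1, so (18/59) = −1.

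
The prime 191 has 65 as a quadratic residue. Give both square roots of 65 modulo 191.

Since 191 ≡ 3 (mod 4), a square root of 65 is 65^((191+1)/4) = 65^48 mod 191.
Repeated squaring: 65^2≡23, 65^4≡147, 65^8≡26, 65^16≡103, 65^32≡104 (mod 191).
65^48 = 65^(32+16) ≡ 16 (mod 191).
Check: 16² = 256 ≡ 65 (mod 191). The two roots are 16 and 175.

16, 175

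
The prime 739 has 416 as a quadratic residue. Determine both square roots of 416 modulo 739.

244, 495

Since 739 ≡ 3 (mod 4), a square root of 416 is 416^((739+1)/4) = 416^185 mod 739.
Repeated squaring: 416^2≡130, 416^4≡642, 416^8≡541, 416^16≡37, 416^32≡630, 416^64≡57, 416^128≡293 (mod 739).
416^185 = 416^(128+32+16+8+1) ≡ 495 (mod 739).
Check: 495² = 245025 ≡ 416 (mod 739). The two roots are 244 and 495.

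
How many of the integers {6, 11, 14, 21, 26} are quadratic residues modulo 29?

(6/29) = +1 → QR.
(11/29) = -1 → non-residue.
(14/29) = -1 → non-residue.
(21/29) = -1 → non-residue.
(26/29) = -1 → non-residue.
Total quadratic residues among the 5: 1.

1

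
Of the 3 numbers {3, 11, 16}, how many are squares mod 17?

1

(3/17) = -1 → non-residue.
(11/17) = -1 → non-residue.
(16/17) = +1 → QR.
Total quadratic residues among the 3: 1.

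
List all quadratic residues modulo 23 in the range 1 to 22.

Square k = 1,…,11 (k and 23−k give the same square):
1²=1, 2²=4, 3²=9, 4²=16, 5²≡2, 6²≡13, 7²≡3, 8²≡18, 9²≡12, 10²≡8, 11²≡6 (mod 23).
So the quadratic residues mod 23 are {1, 2, 3, 4, 6, 8, 9, 12, 13, 16, 18}.

1,2,3,4,6,8,9,12,13,16,18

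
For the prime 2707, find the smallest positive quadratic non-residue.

(2/2707) = −1, so 2 is the smallest positive non-residue mod 2707.

2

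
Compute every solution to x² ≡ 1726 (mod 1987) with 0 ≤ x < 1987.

829, 1158

Since 1987 ≡ 3 (mod 4), a square root of 1726 is 1726^((1987+1)/4) = 1726^497 mod 1987.
Repeated squaring: 1726^2≡563, 1726^4≡1036, 1726^8≡316, 1726^16≡506, 1726^32≡1700, 1726^64≡902, 1726^128≡921, 1726^256≡1779 (mod 1987).
1726^497 = 1726^(256+128+64+32+16+1) ≡ 829 (mod 1987).
Check: 829² = 687241 ≡ 1726 (mod 1987). The two roots are 829 and 1158.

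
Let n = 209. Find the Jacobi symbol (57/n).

Reciprocity: 57 ≡ 1 and 209 ≡ 1 (mod 4), so (57/209) = +(209/57).
Reduce top mod 57: now compute (38/57).
Pull out 2: since 57 ≡ 1 (mod 8), (2/57) = +1.
Reciprocity: 19 ≡ 3 and 57 ≡ 1 (mod 4), so (19/57) = +(57/19).
Reduce top mod 19: now compute (0/19).
Top reduces to 0: gcd > 1, so the symbol is 0.

0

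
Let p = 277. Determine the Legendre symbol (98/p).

-1

Pull out 2: since 277 ≡ 5 (mod 8), (2/277) = -1.
Reciprocity: 49 ≡ 1 and 277 ≡ 1 (mod 4), so (49/277) = +(277/49).
Reduce top mod 49: now compute (32/49).
Pull out 2^5: since 49 ≡ 1 (mod 8), (2/49) = +1, so (2/49)^5 = +1.
Reached (1/49) = 1. Collecting the sign flips along the way, the symbol is -1.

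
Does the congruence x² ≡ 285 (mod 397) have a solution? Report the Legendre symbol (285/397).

-1

Reciprocity: 285 ≡ 1 and 397 ≡ 1 (mod 4), so (285/397) = +(397/285).
Reduce top mod 285: now compute (112/285).
Pull out 2^4: since 285 ≡ 5 (mod 8), (2/285) = -1, so (2/285)^4 = +1.
Reciprocity: 7 ≡ 3 and 285 ≡ 1 (mod 4), so (7/285) = +(285/7).
Reduce top mod 7: now compute (5/7).
Reciprocity: 5 ≡ 1 and 7 ≡ 3 (mod 4), so (5/7) = +(7/5).
Reduce top mod 5: now compute (2/5).
Pull out 2: since 5 ≡ 5 (mod 8), (2/5) = -1.
Reached (1/5) = 1. Collecting the sign flips along the way, the symbol is -1.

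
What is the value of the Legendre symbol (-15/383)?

1

Euler's criterion: (-15/383) ≡ 368^191 (mod 383).
368^2 ≡ 225 (mod 383)
368^4 ≡ 69 (mod 383)
368^8 ≡ 165 (mod 383)
368^16 ≡ 32 (mod 383)
368^32 ≡ 258 (mod 383)
368^64 ≡ 305 (mod 383)
368^128 ≡ 339 (mod 383)
368^191 = 368^(128+32+16+8+4+2+1) ≡ 1 (mod 383).
Result is 1, so (-15/383) = 1.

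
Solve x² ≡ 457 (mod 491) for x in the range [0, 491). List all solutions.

Since 491 ≡ 3 (mod 4), a square root of 457 is 457^((491+1)/4) = 457^123 mod 491.
Repeated squaring: 457^2≡174, 457^4≡325, 457^8≡60, 457^16≡163, 457^32≡55, 457^64≡79 (mod 491).
457^123 = 457^(64+32+16+8+2+1) ≡ 155 (mod 491).
Check: 155² = 24025 ≡ 457 (mod 491). The two roots are 155 and 336.

155, 336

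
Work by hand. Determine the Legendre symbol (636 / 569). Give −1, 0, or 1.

1

First reduce: 636 ≡ 67 (mod 569).
Reciprocity: 67 ≡ 3 and 569 ≡ 1 (mod 4), so (67/569) = +(569/67).
Reduce top mod 67: now compute (33/67).
Reciprocity: 33 ≡ 1 and 67 ≡ 3 (mod 4), so (33/67) = +(67/33).
Reduce top mod 33: now compute (1/33).
Reached (1/33) = 1. Collecting the sign flips along the way, the symbol is +1.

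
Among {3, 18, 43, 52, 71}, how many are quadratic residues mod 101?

(3/101) = -1 → non-residue.
(18/101) = -1 → non-residue.
(43/101) = +1 → QR.
(52/101) = +1 → QR.
(71/101) = +1 → QR.
Total quadratic residues among the 5: 3.

3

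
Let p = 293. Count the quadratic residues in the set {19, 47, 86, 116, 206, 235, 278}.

3

(19/293) = -1 → non-residue.
(47/293) = -1 → non-residue.
(86/293) = -1 → non-residue.
(116/293) = -1 → non-residue.
(206/293) = +1 → QR.
(235/293) = +1 → QR.
(278/293) = +1 → QR.
Total quadratic residues among the 7: 3.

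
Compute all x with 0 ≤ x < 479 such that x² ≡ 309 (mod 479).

Since 479 ≡ 3 (mod 4), a square root of 309 is 309^((479+1)/4) = 309^120 mod 479.
Repeated squaring: 309^2≡160, 309^4≡213, 309^8≡343, 309^16≡294, 309^32≡216, 309^64≡193 (mod 479).
309^120 = 309^(64+32+16+8) ≡ 427 (mod 479).
Check: 427² = 182329 ≡ 309 (mod 479). The two roots are 52 and 427.

52, 427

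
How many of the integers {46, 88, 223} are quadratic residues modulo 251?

1

(46/251) = -1 → non-residue.
(88/251) = +1 → QR.
(223/251) = -1 → non-residue.
Total quadratic residues among the 3: 1.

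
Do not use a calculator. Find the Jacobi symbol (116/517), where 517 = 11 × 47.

1

Pull out 2^2: since 517 ≡ 5 (mod 8), (2/517) = -1, so (2/517)^2 = +1.
Reciprocity: 29 ≡ 1 and 517 ≡ 1 (mod 4), so (29/517) = +(517/29).
Reduce top mod 29: now compute (24/29).
Pull out 2^3: since 29 ≡ 5 (mod 8), (2/29) = -1, so (2/29)^3 = -1.
Reciprocity: 3 ≡ 3 and 29 ≡ 1 (mod 4), so (3/29) = +(29/3).
Reduce top mod 3: now compute (2/3).
Pull out 2: since 3 ≡ 3 (mod 8), (2/3) = -1.
Reached (1/3) = 1. Collecting the sign flips along the way, the symbol is +1.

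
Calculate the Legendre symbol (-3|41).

First reduce: -3 ≡ 38 (mod 41).
Pull out 2: since 41 ≡ 1 (mod 8), (2/41) = +1.
Reciprocity: 19 ≡ 3 and 41 ≡ 1 (mod 4), so (19/41) = +(41/19).
Reduce top mod 19: now compute (3/19).
Reciprocity: 3 ≡ 3 and 19 ≡ 3 (mod 4), so (3/19) = −(19/3).
Reduce top mod 3: now compute (1/3).
Reached (1/3) = 1. Collecting the sign flips along the way, the symbol is -1.

-1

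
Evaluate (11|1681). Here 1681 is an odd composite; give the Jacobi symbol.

Reciprocity: 11 ≡ 3 and 1681 ≡ 1 (mod 4), so (11/1681) = +(1681/11).
Reduce top mod 11: now compute (9/11).
Reciprocity: 9 ≡ 1 and 11 ≡ 3 (mod 4), so (9/11) = +(11/9).
Reduce top mod 9: now compute (2/9).
Pull out 2: since 9 ≡ 1 (mod 8), (2/9) = +1.
Reached (1/9) = 1. Collecting the sign flips along the way, the symbol is +1.

1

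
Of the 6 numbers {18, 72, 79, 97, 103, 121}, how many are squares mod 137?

(18/137) = +1 → QR.
(72/137) = +1 → QR.
(79/137) = -1 → non-residue.
(97/137) = -1 → non-residue.
(103/137) = +1 → QR.
(121/137) = +1 → QR.
Total quadratic residues among the 6: 4.

4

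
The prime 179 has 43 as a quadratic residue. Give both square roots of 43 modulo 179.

Since 179 ≡ 3 (mod 4), a square root of 43 is 43^((179+1)/4) = 43^45 mod 179.
Repeated squaring: 43^2≡59, 43^4≡80, 43^8≡135, 43^16≡146, 43^32≡15 (mod 179).
43^45 = 43^(32+8+4+1) ≡ 36 (mod 179).
Check: 36² = 1296 ≡ 43 (mod 179). The two roots are 36 and 143.

36, 143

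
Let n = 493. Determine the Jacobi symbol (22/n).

-1

Pull out 2: since 493 ≡ 5 (mod 8), (2/493) = -1.
Reciprocity: 11 ≡ 3 and 493 ≡ 1 (mod 4), so (11/493) = +(493/11).
Reduce top mod 11: now compute (9/11).
Reciprocity: 9 ≡ 1 and 11 ≡ 3 (mod 4), so (9/11) = +(11/9).
Reduce top mod 9: now compute (2/9).
Pull out 2: since 9 ≡ 1 (mod 8), (2/9) = +1.
Reached (1/9) = 1. Collecting the sign flips along the way, the symbol is -1.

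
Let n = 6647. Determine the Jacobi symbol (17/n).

Reciprocity: 17 ≡ 1 and 6647 ≡ 3 (mod 4), so (17/6647) = +(6647/17).
Reduce top mod 17: now compute (0/17).
Top reduces to 0: gcd > 1, so the symbol is 0.

0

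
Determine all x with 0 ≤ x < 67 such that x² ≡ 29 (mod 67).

30, 37

Since 67 ≡ 3 (mod 4), a square root of 29 is 29^((67+1)/4) = 29^17 mod 67.
Repeated squaring: 29^2≡37, 29^4≡29, 29^8≡37, 29^16≡29 (mod 67).
29^17 = 29^(16+1) ≡ 37 (mod 67).
Check: 37² = 1369 ≡ 29 (mod 67). The two roots are 30 and 37.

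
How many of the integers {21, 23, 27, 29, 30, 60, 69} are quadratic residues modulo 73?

(21/73) = -1 → non-residue.
(23/73) = +1 → QR.
(27/73) = +1 → QR.
(29/73) = -1 → non-residue.
(30/73) = -1 → non-residue.
(60/73) = -1 → non-residue.
(69/73) = +1 → QR.
Total quadratic residues among the 7: 3.

3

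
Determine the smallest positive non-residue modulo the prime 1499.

2

(2/1499) = −1, so 2 is the smallest positive non-residue mod 1499.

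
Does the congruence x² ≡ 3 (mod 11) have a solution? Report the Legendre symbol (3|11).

Euler's criterion: (3/11) ≡ 3^5 (mod 11).
3^2 ≡ 9 (mod 11)
3^4 ≡ 4 (mod 11)
3^5 = 3^(4+1) ≡ 1 (mod 11).
Result is 1, so (3/11) = 1.

1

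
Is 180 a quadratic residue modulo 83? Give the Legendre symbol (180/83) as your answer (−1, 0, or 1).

Euler's criterion: (180/83) ≡ 14^41 (mod 83).
14^2 ≡ 30 (mod 83)
14^4 ≡ 70 (mod 83)
14^8 ≡ 3 (mod 83)
14^16 ≡ 9 (mod 83)
14^32 ≡ 81 (mod 83)
14^41 = 14^(32+8+1) ≡ 82 (mod 83).
Result is 82 ≡ −1, so (180/83) = −1.

-1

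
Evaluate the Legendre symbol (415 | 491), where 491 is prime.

1

Euler's criterion: (415/491) ≡ 415^245 (mod 491).
415^2 ≡ 375 (mod 491)
415^4 ≡ 199 (mod 491)
415^8 ≡ 321 (mod 491)
415^16 ≡ 422 (mod 491)
415^32 ≡ 342 (mod 491)
415^64 ≡ 106 (mod 491)
415^128 ≡ 434 (mod 491)
415^245 = 415^(128+64+32+16+4+1) ≡ 1 (mod 491).
Result is 1, so (415/491) = 1.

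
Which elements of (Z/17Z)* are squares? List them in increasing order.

1,2,4,8,9,13,15,16

Square k = 1,…,8 (k and 17−k give the same square):
1²=1, 2²=4, 3²=9, 4²=16, 5²≡8, 6²≡2, 7²≡15, 8²≡13 (mod 17).
So the quadratic residues mod 17 are {1, 2, 4, 8, 9, 13, 15, 16}.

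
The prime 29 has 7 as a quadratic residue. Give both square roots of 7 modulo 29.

6, 23

29 ≡ 1 (mod 4), so we find a root by search.
Trying successive values, 6² = 36 ≡ 7 (mod 29). The other root is 29 − 6 = 23.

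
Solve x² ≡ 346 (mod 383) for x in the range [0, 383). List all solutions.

Since 383 ≡ 3 (mod 4), a square root of 346 is 346^((383+1)/4) = 346^96 mod 383.
Repeated squaring: 346^2≡220, 346^4≡142, 346^8≡248, 346^16≡224, 346^32≡3, 346^64≡9 (mod 383).
346^96 = 346^(64+32) ≡ 27 (mod 383).
Check: 27² = 729 ≡ 346 (mod 383). The two roots are 27 and 356.

27, 356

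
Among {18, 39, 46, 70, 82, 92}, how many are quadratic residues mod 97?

2

(18/97) = +1 → QR.
(39/97) = -1 → non-residue.
(46/97) = -1 → non-residue.
(70/97) = +1 → QR.
(82/97) = -1 → non-residue.
(92/97) = -1 → non-residue.
Total quadratic residues among the 6: 2.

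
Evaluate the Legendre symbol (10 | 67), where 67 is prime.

Pull out 2: since 67 ≡ 3 (mod 8), (2/67) = -1.
Reciprocity: 5 ≡ 1 and 67 ≡ 3 (mod 4), so (5/67) = +(67/5).
Reduce top mod 5: now compute (2/5).
Pull out 2: since 5 ≡ 5 (mod 8), (2/5) = -1.
Reached (1/5) = 1. Collecting the sign flips along the way, the symbol is +1.

1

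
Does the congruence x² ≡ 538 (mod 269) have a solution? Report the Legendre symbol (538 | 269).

First reduce: 538 ≡ 0 (mod 269).
Top reduces to 0: gcd > 1, so the symbol is 0.

0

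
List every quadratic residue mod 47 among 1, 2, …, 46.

1, 2, 3, 4, 6, 7, 8, 9, 12, 14, 16, 17, 18, 21, 24, 25, 27, 28, 32, 34, 36, 37, 42

Square k = 1,…,23 (k and 47−k give the same square):
1²=1, 2²=4, 3²=9, 4²=16, 5²=25, 6²=36, 7²≡2, 8²≡17, 9²≡34, 10²≡6, 11²≡27, 12²≡3, 13²≡28, 14²≡8, 15²≡37, 16²≡21, 17²≡7, 18²≡42, 19²≡32, 20²≡24, 21²≡18, 22²≡14, 23²≡12 (mod 47).
So the quadratic residues mod 47 are {1, 2, 3, 4, 6, 7, 8, 9, 12, 14, 16, 17, 18, 21, 24, 25, 27, 28, 32, 34, 36, 37, 42}.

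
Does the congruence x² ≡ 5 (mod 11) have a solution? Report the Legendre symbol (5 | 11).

Reciprocity: 5 ≡ 1 and 11 ≡ 3 (mod 4), so (5/11) = +(11/5).
Reduce top mod 5: now compute (1/5).
Reached (1/5) = 1. Collecting the sign flips along the way, the symbol is +1.

1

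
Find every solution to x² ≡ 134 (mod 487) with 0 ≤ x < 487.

Since 487 ≡ 3 (mod 4), a square root of 134 is 134^((487+1)/4) = 134^122 mod 487.
Repeated squaring: 134^2≡424, 134^4≡73, 134^8≡459, 134^16≡297, 134^32≡62, 134^64≡435 (mod 487).
134^122 = 134^(64+32+16+8+2) ≡ 240 (mod 487).
Check: 240² = 57600 ≡ 134 (mod 487). The two roots are 240 and 247.

240, 247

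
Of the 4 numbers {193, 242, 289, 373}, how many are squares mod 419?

2

(193/419) = -1 → non-residue.
(242/419) = -1 → non-residue.
(289/419) = +1 → QR.
(373/419) = +1 → QR.
Total quadratic residues among the 4: 2.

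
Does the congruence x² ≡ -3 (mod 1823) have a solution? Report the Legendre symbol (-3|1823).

First reduce: -3 ≡ 1820 (mod 1823).
Pull out 2^2: since 1823 ≡ 7 (mod 8), (2/1823) = +1, so (2/1823)^2 = +1.
Reciprocity: 455 ≡ 3 and 1823 ≡ 3 (mod 4), so (455/1823) = −(1823/455).
Reduce top mod 455: now compute (3/455).
Reciprocity: 3 ≡ 3 and 455 ≡ 3 (mod 4), so (3/455) = −(455/3).
Reduce top mod 3: now compute (2/3).
Pull out 2: since 3 ≡ 3 (mod 8), (2/3) = -1.
Reached (1/3) = 1. Collecting the sign flips along the way, the symbol is -1.

-1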